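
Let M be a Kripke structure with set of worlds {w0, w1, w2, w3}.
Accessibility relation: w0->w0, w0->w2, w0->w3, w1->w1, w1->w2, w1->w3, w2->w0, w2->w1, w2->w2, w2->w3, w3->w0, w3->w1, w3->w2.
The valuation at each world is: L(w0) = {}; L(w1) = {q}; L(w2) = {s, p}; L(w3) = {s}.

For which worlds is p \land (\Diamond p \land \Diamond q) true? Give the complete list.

w2

Let φ = p \land (\Diamond p \land \Diamond q). Evaluate φ at each world:
  w0 (successors {w0, w2, w3}): φ is false.
  w1 (successors {w1, w2, w3}): φ is false.
  w2 (successors {w0, w1, w2, w3}): φ is true.
  w3 (successors {w0, w1, w2}): φ is false.
For instance, at w2:
  At w2: p is true, \Diamond p \land \Diamond q is true, so p \land (\Diamond p \land \Diamond q) is true.
    At w2: \Diamond p is true, \Diamond q is true, so \Diamond p \land \Diamond q is true.
      At w2: \Diamond p requires p at some successor in {w0, w1, w2, w3}.
        p holds at w2, so \Diamond p is true at w2.
      At w2: \Diamond q requires q at some successor in {w0, w1, w2, w3}.
        q holds at w1, so \Diamond q is true at w2.
Satisfying worlds: {w2}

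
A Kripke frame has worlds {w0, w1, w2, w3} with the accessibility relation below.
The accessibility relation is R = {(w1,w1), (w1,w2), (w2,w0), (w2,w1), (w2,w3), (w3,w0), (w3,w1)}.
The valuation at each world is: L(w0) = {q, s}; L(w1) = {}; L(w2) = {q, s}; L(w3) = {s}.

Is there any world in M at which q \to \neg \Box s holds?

Let φ = q \to \neg \Box s. Evaluate φ at each world:
  w0 (successors ∅): φ is false.
  w1 (successors {w1, w2}): φ is true.
  w2 (successors {w0, w1, w3}): φ is true.
  w3 (successors {w0, w1}): φ is true.
Detail at w1 (witness):
  At w1: q is false, \neg \Box s is true, so q \to \neg \Box s is true.
    At w1: \Box s is false, so \neg \Box s is true.
      At w1: \Box s requires s at every successor {w1, w2}.
        s fails at w1, so \Box s is false at w1.

Yes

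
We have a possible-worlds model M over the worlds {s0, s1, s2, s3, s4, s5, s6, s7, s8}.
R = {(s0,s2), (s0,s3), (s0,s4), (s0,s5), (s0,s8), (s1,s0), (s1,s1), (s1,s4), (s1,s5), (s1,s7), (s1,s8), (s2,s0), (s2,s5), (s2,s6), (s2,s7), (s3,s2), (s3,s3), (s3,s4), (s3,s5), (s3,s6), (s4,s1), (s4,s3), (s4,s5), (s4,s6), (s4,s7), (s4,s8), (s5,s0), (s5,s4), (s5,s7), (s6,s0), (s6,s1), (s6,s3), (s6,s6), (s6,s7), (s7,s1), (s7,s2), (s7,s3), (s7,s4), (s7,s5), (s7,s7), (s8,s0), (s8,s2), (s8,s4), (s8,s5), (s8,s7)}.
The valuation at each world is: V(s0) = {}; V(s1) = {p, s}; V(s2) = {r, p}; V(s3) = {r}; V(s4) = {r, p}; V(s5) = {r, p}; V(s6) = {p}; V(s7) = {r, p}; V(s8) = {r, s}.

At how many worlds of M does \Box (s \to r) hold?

5

Let φ = \Box (s \to r). Evaluate φ at each world:
  s0 (successors {s2, s3, s4, s5, s8}): φ is true.
  s1 (successors {s0, s1, s4, s5, s7, s8}): φ is false.
  s2 (successors {s0, s5, s6, s7}): φ is true.
  s3 (successors {s2, s3, s4, s5, s6}): φ is true.
  s4 (successors {s1, s3, s5, s6, s7, s8}): φ is false.
  s5 (successors {s0, s4, s7}): φ is true.
  s6 (successors {s0, s1, s3, s6, s7}): φ is false.
  s7 (successors {s1, s2, s3, s4, s5, s7}): φ is false.
  s8 (successors {s0, s2, s4, s5, s7}): φ is true.
For instance, at s6:
  At s6: \Box (s \to r) requires s \to r at every successor {s0, s1, s3, s6, s7}.
    s \to r fails at s1, so \Box (s \to r) is false at s6.
Satisfying worlds: {s0, s2, s3, s5, s8}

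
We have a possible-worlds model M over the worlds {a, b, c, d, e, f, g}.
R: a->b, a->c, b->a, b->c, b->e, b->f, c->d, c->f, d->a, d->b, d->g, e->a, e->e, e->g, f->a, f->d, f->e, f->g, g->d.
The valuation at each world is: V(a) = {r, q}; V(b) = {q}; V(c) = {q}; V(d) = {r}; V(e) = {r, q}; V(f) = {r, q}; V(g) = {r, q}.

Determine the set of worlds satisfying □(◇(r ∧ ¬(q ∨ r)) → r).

Let φ = □(◇(r ∧ ¬(q ∨ r)) → r). Evaluate φ at each world:
  a (successors {b, c}): φ is true.
  b (successors {a, c, e, f}): φ is true.
  c (successors {d, f}): φ is true.
  d (successors {a, b, g}): φ is true.
  e (successors {a, e, g}): φ is true.
  f (successors {a, d, e, g}): φ is true.
  g (successors {d}): φ is true.
For instance, at f:
  At f: □(◇(r ∧ ¬(q ∨ r)) → r) requires ◇(r ∧ ¬(q ∨ r)) → r at every successor {a, d, e, g}.
    At a: ◇(r ∧ ¬(q ∨ r)) → r is true.
    At d: ◇(r ∧ ¬(q ∨ r)) → r is true.
    At e: ◇(r ∧ ¬(q ∨ r)) → r is true.
    At g: ◇(r ∧ ¬(q ∨ r)) → r is true.
  So □(◇(r ∧ ¬(q ∨ r)) → r) is true at f.
Satisfying worlds: {a, b, c, d, e, f, g}

a, b, c, d, e, f, g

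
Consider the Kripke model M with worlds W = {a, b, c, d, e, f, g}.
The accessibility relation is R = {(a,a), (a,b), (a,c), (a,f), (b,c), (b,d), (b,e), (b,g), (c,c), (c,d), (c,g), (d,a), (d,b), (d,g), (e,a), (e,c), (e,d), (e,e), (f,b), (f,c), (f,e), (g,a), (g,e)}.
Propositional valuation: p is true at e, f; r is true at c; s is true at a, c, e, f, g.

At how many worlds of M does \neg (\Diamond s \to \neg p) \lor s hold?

Let φ = \neg (\Diamond s \to \neg p) \lor s. Evaluate φ at each world:
  a (successors {a, b, c, f}): φ is true.
  b (successors {c, d, e, g}): φ is false.
  c (successors {c, d, g}): φ is true.
  d (successors {a, b, g}): φ is false.
  e (successors {a, c, d, e}): φ is true.
  f (successors {b, c, e}): φ is true.
  g (successors {a, e}): φ is true.
For instance, at b:
  At b: \neg (\Diamond s \to \neg p) is false, s is false, so \neg (\Diamond s \to \neg p) \lor s is false.
    At b: \Diamond s \to \neg p is true, so \neg (\Diamond s \to \neg p) is false.
      At b: \Diamond s is true, \neg p is true, so \Diamond s \to \neg p is true.
Satisfying worlds: {a, c, e, f, g}

5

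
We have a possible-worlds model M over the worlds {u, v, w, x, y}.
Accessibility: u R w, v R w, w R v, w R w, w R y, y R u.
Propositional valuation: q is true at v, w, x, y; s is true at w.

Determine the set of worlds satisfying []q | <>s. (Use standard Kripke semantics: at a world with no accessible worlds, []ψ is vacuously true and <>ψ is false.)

Let φ = []q | <>s. Evaluate φ at each world:
  u (successors {w}): φ is true.
  v (successors {w}): φ is true.
  w (successors {v, w, y}): φ is true.
  x (successors ∅): φ is true.
  y (successors {u}): φ is false.
For instance, at w:
  At w: []q is true, <>s is true, so []q | <>s is true.
    At w: []q requires q at every successor {v, w, y}.
      At v: q is true.
      At w: q is true.
      At y: q is true.
    So []q is true at w.
    At w: <>s requires s at some successor in {v, w, y}.
      s holds at w, so <>s is true at w.
Satisfying worlds: {u, v, w, x}

u, v, w, x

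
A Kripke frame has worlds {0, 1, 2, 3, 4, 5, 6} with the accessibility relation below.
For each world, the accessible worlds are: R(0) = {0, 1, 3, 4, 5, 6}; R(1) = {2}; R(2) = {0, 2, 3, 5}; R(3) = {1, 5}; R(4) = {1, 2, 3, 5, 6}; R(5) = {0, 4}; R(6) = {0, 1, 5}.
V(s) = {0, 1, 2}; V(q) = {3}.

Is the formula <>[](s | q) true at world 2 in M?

At 2: <>[](s | q) requires [](s | q) at some successor in {0, 2, 3, 5}.
  At 0: [](s | q) is false.
  At 2: [](s | q) is false.
  At 3: [](s | q) is false.
  At 5: [](s | q) is false.
So <>[](s | q) is false at 2.

No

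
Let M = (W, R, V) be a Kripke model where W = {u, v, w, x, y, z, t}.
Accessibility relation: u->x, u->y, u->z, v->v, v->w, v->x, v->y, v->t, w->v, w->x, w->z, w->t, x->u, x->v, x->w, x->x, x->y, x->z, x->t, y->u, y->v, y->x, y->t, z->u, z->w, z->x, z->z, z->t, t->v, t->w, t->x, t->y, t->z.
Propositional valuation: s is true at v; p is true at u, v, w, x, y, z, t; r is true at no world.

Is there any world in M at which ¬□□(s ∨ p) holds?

No

Recall that □ψ holds at a world iff ψ holds at every accessible world, and ◇ψ holds iff ψ holds at some accessible world.
Let φ = ¬□□(s ∨ p). Evaluate φ at each world:
  u (successors {x, y, z}): φ is false.
  v (successors {v, w, x, y, t}): φ is false.
  w (successors {v, x, z, t}): φ is false.
  x (successors {u, v, w, x, y, z, t}): φ is false.
  y (successors {u, v, x, t}): φ is false.
  z (successors {u, w, x, z, t}): φ is false.
  t (successors {v, w, x, y, z}): φ is false.
For instance, at v:
  At v: □□(s ∨ p) is true, so ¬□□(s ∨ p) is false.
    At v: □□(s ∨ p) requires □(s ∨ p) at every successor {v, w, x, y, t}.
      At v: □(s ∨ p) is true.
      At w: □(s ∨ p) is true.
      At x: □(s ∨ p) is true.
      At y: □(s ∨ p) is true.
      At t: □(s ∨ p) is true.
    So □□(s ∨ p) is true at v.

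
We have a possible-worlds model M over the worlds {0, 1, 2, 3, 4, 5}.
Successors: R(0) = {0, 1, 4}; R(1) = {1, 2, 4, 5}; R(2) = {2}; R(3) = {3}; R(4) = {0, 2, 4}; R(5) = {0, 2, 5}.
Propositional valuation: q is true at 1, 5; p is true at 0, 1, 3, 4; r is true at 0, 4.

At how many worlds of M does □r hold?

Let φ = □r. Evaluate φ at each world:
  0 (successors {0, 1, 4}): φ is false.
  1 (successors {1, 2, 4, 5}): φ is false.
  2 (successors {2}): φ is false.
  3 (successors {3}): φ is false.
  4 (successors {0, 2, 4}): φ is false.
  5 (successors {0, 2, 5}): φ is false.
For instance, at 1:
  At 1: □r requires r at every successor {1, 2, 4, 5}.
    r fails at 1, so □r is false at 1.
Satisfying worlds: none.

0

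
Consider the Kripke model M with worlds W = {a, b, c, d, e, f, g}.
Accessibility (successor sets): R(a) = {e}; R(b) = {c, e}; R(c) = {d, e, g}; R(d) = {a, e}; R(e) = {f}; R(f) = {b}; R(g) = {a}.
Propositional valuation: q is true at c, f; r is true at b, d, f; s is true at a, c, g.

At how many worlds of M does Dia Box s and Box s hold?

Let φ = Dia Box s and Box s. Evaluate φ at each world:
  a (successors {e}): φ is false.
  b (successors {c, e}): φ is false.
  c (successors {d, e, g}): φ is false.
  d (successors {a, e}): φ is false.
  e (successors {f}): φ is false.
  f (successors {b}): φ is false.
  g (successors {a}): φ is false.
For instance, at g:
  At g: Dia Box s is false, Box s is true, so Dia Box s and Box s is false.
    At g: Dia Box s requires Box s at some successor in {a}.
      At a: Box s is false.
    So Dia Box s is false at g.
    At g: Box s requires s at every successor {a}.
      At a: s is true.
    So Box s is true at g.
Satisfying worlds: none.

0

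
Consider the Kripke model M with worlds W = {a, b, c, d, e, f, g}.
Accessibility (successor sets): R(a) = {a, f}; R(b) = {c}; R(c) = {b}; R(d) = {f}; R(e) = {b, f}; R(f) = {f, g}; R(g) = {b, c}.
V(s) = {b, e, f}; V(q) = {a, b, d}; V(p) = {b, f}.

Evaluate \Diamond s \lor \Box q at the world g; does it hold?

Yes

At g: \Diamond s is true, \Box q is false, so \Diamond s \lor \Box q is true.
  At g: \Diamond s requires s at some successor in {b, c}.
    s holds at b, so \Diamond s is true at g.
  At g: \Box q requires q at every successor {b, c}.
    q fails at c, so \Box q is false at g.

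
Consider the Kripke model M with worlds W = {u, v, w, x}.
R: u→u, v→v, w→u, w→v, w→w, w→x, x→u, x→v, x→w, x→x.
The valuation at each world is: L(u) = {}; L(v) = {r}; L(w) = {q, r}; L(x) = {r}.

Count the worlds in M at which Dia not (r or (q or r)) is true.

3

Recall that Dia ψ holds at a world iff ψ holds at some accessible world.
Let φ = Dia not (r or (q or r)). Evaluate φ at each world:
  u (successors {u}): φ is true.
  v (successors {v}): φ is false.
  w (successors {u, v, w, x}): φ is true.
  x (successors {u, v, w, x}): φ is true.
For instance, at w:
  At w: Dia not (r or (q or r)) requires not (r or (q or r)) at some successor in {u, v, w, x}.
    not (r or (q or r)) holds at u, so Dia not (r or (q or r)) is true at w.
Satisfying worlds: {u, w, x}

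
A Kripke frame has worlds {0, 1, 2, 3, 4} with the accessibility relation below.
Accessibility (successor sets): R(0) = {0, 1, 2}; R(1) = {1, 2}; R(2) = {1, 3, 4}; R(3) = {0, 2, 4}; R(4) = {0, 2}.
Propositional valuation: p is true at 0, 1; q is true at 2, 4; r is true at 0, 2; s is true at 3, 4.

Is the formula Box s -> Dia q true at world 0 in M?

Recall that Box ψ holds at a world iff ψ holds at every accessible world, and Dia ψ holds iff ψ holds at some accessible world.
At 0: Box s is false, Dia q is true, so Box s -> Dia q is true.
  At 0: Box s requires s at every successor {0, 1, 2}.
    s fails at 0, so Box s is false at 0.
  At 0: Dia q requires q at some successor in {0, 1, 2}.
    q holds at 2, so Dia q is true at 0.

Yes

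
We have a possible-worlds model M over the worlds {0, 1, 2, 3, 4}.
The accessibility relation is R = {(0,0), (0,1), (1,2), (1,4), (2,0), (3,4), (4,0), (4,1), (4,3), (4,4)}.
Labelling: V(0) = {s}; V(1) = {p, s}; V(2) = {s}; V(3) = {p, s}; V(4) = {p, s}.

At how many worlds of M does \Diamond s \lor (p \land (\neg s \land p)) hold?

5

Let φ = \Diamond s \lor (p \land (\neg s \land p)). Evaluate φ at each world:
  0 (successors {0, 1}): φ is true.
  1 (successors {2, 4}): φ is true.
  2 (successors {0}): φ is true.
  3 (successors {4}): φ is true.
  4 (successors {0, 1, 3, 4}): φ is true.
For instance, at 0:
  At 0: \Diamond s is true, p \land (\neg s \land p) is false, so \Diamond s \lor (p \land (\neg s \land p)) is true.
    At 0: \Diamond s requires s at some successor in {0, 1}.
      s holds at 0, so \Diamond s is true at 0.
Satisfying worlds: {0, 1, 2, 3, 4}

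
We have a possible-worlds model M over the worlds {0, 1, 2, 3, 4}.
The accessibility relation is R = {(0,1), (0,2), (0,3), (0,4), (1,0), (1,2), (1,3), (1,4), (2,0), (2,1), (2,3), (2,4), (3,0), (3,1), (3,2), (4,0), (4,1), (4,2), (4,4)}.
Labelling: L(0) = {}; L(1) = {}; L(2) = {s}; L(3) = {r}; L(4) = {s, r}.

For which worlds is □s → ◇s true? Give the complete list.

0, 1, 2, 3, 4

Let φ = □s → ◇s. Evaluate φ at each world:
  0 (successors {1, 2, 3, 4}): φ is true.
  1 (successors {0, 2, 3, 4}): φ is true.
  2 (successors {0, 1, 3, 4}): φ is true.
  3 (successors {0, 1, 2}): φ is true.
  4 (successors {0, 1, 2, 4}): φ is true.
For instance, at 3:
  At 3: □s is false, ◇s is true, so □s → ◇s is true.
    At 3: □s requires s at every successor {0, 1, 2}.
      s fails at 0, so □s is false at 3.
    At 3: ◇s requires s at some successor in {0, 1, 2}.
      s holds at 2, so ◇s is true at 3.
Satisfying worlds: {0, 1, 2, 3, 4}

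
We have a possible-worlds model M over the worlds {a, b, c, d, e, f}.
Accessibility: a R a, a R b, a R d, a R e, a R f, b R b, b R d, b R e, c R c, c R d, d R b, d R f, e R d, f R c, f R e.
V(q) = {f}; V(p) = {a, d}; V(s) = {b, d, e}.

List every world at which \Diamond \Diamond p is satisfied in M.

a, b, c, d, f

Let φ = \Diamond \Diamond p. Evaluate φ at each world:
  a (successors {a, b, d, e, f}): φ is true.
  b (successors {b, d, e}): φ is true.
  c (successors {c, d}): φ is true.
  d (successors {b, f}): φ is true.
  e (successors {d}): φ is false.
  f (successors {c, e}): φ is true.
For instance, at b:
  At b: \Diamond \Diamond p requires \Diamond p at some successor in {b, d, e}.
    \Diamond p holds at b, so \Diamond \Diamond p is true at b.
      At b: \Diamond p requires p at some successor in {b, d, e}.
        p holds at d, so \Diamond p is true at b.
Satisfying worlds: {a, b, c, d, f}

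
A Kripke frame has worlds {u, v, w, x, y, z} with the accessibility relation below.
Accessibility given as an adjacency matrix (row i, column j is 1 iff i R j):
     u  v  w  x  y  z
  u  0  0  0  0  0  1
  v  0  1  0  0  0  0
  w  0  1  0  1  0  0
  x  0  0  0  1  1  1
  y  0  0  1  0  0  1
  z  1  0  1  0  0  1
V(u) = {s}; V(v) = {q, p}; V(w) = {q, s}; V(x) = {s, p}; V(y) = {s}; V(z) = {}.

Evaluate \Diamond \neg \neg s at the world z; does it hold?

At z: \Diamond \neg \neg s requires \neg \neg s at some successor in {u, w, z}.
  \neg \neg s holds at u, so \Diamond \neg \neg s is true at z.

Yes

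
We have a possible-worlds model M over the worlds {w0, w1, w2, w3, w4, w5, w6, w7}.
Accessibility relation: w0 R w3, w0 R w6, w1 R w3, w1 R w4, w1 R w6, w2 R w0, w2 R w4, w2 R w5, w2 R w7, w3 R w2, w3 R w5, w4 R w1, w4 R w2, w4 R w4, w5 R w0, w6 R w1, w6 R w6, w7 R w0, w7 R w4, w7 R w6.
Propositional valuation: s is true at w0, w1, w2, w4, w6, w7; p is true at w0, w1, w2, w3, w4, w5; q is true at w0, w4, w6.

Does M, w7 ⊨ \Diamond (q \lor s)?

Recall that \Diamond ψ holds at a world iff ψ holds at some accessible world.
At w7: \Diamond (q \lor s) requires q \lor s at some successor in {w0, w4, w6}.
  q \lor s holds at w0, so \Diamond (q \lor s) is true at w7.

Yes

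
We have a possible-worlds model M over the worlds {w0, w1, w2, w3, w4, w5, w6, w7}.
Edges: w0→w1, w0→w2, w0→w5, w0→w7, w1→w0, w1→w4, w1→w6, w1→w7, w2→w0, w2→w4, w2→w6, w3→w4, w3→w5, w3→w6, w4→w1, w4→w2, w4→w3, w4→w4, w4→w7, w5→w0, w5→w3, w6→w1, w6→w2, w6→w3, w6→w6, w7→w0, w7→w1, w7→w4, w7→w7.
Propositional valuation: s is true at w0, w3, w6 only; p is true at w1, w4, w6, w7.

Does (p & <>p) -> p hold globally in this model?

Let φ = (p & <>p) -> p. Evaluate φ at each world:
  w0 (successors {w1, w2, w5, w7}): φ is true.
  w1 (successors {w0, w4, w6, w7}): φ is true.
  w2 (successors {w0, w4, w6}): φ is true.
  w3 (successors {w4, w5, w6}): φ is true.
  w4 (successors {w1, w2, w3, w4, w7}): φ is true.
  w5 (successors {w0, w3}): φ is true.
  w6 (successors {w1, w2, w3, w6}): φ is true.
  w7 (successors {w0, w1, w4, w7}): φ is true.
For instance, at w5:
  At w5: p & <>p is false, p is false, so (p & <>p) -> p is true.
    At w5: p is false, <>p is false, so p & <>p is false.
      At w5: <>p requires p at some successor in {w0, w3}.
        At w0: p is false.
        At w3: p is false.
      So <>p is false at w5.

Yes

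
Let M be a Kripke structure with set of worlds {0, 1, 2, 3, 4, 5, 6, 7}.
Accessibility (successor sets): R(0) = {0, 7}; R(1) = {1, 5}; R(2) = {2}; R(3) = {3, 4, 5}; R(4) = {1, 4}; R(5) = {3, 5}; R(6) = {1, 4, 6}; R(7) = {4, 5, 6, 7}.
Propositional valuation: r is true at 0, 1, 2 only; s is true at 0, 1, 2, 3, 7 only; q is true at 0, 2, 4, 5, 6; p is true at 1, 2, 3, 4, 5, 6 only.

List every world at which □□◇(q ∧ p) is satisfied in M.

Recall that □ψ holds at a world iff ψ holds at every accessible world, and ◇ψ holds iff ψ holds at some accessible world.
Let φ = □□◇(q ∧ p). Evaluate φ at each world:
  0 (successors {0, 7}): φ is false.
  1 (successors {1, 5}): φ is true.
  2 (successors {2}): φ is true.
  3 (successors {3, 4, 5}): φ is true.
  4 (successors {1, 4}): φ is true.
  5 (successors {3, 5}): φ is true.
  6 (successors {1, 4, 6}): φ is true.
  7 (successors {4, 5, 6, 7}): φ is true.
For instance, at 4:
  At 4: □□◇(q ∧ p) requires □◇(q ∧ p) at every successor {1, 4}.
      At 1: □◇(q ∧ p) requires ◇(q ∧ p) at every successor {1, 5}.
        At 1: ◇(q ∧ p) is true.
        At 5: ◇(q ∧ p) is true.
      So □◇(q ∧ p) is true at 1.
      At 4: □◇(q ∧ p) requires ◇(q ∧ p) at every successor {1, 4}.
        At 1: ◇(q ∧ p) is true.
        At 4: ◇(q ∧ p) is true.
      So □◇(q ∧ p) is true at 4.
  So □□◇(q ∧ p) is true at 4.
Satisfying worlds: {1, 2, 3, 4, 5, 6, 7}

1, 2, 3, 4, 5, 6, 7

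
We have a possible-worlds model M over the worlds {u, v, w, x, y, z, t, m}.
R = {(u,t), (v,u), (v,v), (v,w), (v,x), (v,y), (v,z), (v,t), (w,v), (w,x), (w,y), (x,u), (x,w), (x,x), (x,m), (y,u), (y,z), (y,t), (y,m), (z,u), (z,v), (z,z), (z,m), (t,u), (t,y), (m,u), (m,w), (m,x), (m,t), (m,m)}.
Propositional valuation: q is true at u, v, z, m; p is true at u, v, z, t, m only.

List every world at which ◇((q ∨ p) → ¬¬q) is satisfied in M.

Let φ = ◇((q ∨ p) → ¬¬q). Evaluate φ at each world:
  u (successors {t}): φ is false.
  v (successors {u, v, w, x, y, z, t}): φ is true.
  w (successors {v, x, y}): φ is true.
  x (successors {u, w, x, m}): φ is true.
  y (successors {u, z, t, m}): φ is true.
  z (successors {u, v, z, m}): φ is true.
  t (successors {u, y}): φ is true.
  m (successors {u, w, x, t, m}): φ is true.
For instance, at x:
  At x: ◇((q ∨ p) → ¬¬q) requires (q ∨ p) → ¬¬q at some successor in {u, w, x, m}.
    (q ∨ p) → ¬¬q holds at u, so ◇((q ∨ p) → ¬¬q) is true at x.
Satisfying worlds: {v, w, x, y, z, t, m}

v, w, x, y, z, t, m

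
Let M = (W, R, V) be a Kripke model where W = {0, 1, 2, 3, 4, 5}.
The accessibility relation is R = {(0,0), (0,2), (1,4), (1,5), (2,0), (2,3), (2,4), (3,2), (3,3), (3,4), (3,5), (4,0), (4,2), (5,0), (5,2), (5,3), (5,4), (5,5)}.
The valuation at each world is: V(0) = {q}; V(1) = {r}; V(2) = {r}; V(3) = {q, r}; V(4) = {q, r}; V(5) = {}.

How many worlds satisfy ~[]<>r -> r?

6

Let φ = ~[]<>r -> r. Evaluate φ at each world:
  0 (successors {0, 2}): φ is true.
  1 (successors {4, 5}): φ is true.
  2 (successors {0, 3, 4}): φ is true.
  3 (successors {2, 3, 4, 5}): φ is true.
  4 (successors {0, 2}): φ is true.
  5 (successors {0, 2, 3, 4, 5}): φ is true.
For instance, at 5:
  At 5: ~[]<>r is false, r is false, so ~[]<>r -> r is true.
    At 5: []<>r is true, so ~[]<>r is false.
      At 5: []<>r requires <>r at every successor {0, 2, 3, 4, 5}.
        At 0: <>r is true.
        At 2: <>r is true.
        At 3: <>r is true.
        At 4: <>r is true.
        At 5: <>r is true.
      So []<>r is true at 5.
Satisfying worlds: {0, 1, 2, 3, 4, 5}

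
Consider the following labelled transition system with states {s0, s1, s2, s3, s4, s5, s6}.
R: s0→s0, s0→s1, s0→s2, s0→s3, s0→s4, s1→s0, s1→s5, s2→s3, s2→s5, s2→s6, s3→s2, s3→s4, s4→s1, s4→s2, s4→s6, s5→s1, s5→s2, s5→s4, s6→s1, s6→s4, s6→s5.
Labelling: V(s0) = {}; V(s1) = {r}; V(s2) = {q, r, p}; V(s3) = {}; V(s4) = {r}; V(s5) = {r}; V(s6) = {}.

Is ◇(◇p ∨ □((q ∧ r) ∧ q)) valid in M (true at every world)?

Let φ = ◇(◇p ∨ □((q ∧ r) ∧ q)). Evaluate φ at each world:
  s0 (successors {s0, s1, s2, s3, s4}): φ is true.
  s1 (successors {s0, s5}): φ is true.
  s2 (successors {s3, s5, s6}): φ is true.
  s3 (successors {s2, s4}): φ is true.
  s4 (successors {s1, s2, s6}): φ is false.
  s5 (successors {s1, s2, s4}): φ is true.
  s6 (successors {s1, s4, s5}): φ is true.
Detail at s4 (counterexample):
  At s4: ◇(◇p ∨ □((q ∧ r) ∧ q)) requires ◇p ∨ □((q ∧ r) ∧ q) at some successor in {s1, s2, s6}.
    At s1: ◇p ∨ □((q ∧ r) ∧ q) is false.
    At s2: ◇p ∨ □((q ∧ r) ∧ q) is false.
    At s6: ◇p ∨ □((q ∧ r) ∧ q) is false.
  So ◇(◇p ∨ □((q ∧ r) ∧ q)) is false at s4.

No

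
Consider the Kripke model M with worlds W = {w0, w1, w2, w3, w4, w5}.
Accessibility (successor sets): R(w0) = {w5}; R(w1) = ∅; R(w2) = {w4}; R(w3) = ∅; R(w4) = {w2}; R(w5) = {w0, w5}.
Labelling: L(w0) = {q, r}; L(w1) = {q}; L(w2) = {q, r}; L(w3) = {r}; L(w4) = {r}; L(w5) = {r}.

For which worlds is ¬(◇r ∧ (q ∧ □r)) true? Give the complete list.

w1, w3, w4, w5

Let φ = ¬(◇r ∧ (q ∧ □r)). Evaluate φ at each world:
  w0 (successors {w5}): φ is false.
  w1 (successors ∅): φ is true.
  w2 (successors {w4}): φ is false.
  w3 (successors ∅): φ is true.
  w4 (successors {w2}): φ is true.
  w5 (successors {w0, w5}): φ is true.
For instance, at w5:
  At w5: ◇r ∧ (q ∧ □r) is false, so ¬(◇r ∧ (q ∧ □r)) is true.
    At w5: ◇r is true, q ∧ □r is false, so ◇r ∧ (q ∧ □r) is false.
      At w5: ◇r requires r at some successor in {w0, w5}.
        r holds at w0, so ◇r is true at w5.
      At w5: q is false, □r is true, so q ∧ □r is false.
Satisfying worlds: {w1, w3, w4, w5}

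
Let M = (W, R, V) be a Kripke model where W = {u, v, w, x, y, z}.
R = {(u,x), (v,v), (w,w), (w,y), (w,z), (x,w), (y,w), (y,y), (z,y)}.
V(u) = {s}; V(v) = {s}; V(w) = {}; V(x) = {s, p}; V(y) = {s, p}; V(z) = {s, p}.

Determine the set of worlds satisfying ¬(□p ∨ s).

Let φ = ¬(□p ∨ s). Evaluate φ at each world:
  u (successors {x}): φ is false.
  v (successors {v}): φ is false.
  w (successors {w, y, z}): φ is true.
  x (successors {w}): φ is false.
  y (successors {w, y}): φ is false.
  z (successors {y}): φ is false.
For instance, at z:
  At z: □p ∨ s is true, so ¬(□p ∨ s) is false.
    At z: □p is true, s is true, so □p ∨ s is true.
      At z: □p requires p at every successor {y}.
        At y: p is true.
      So □p is true at z.
Satisfying worlds: {w}

w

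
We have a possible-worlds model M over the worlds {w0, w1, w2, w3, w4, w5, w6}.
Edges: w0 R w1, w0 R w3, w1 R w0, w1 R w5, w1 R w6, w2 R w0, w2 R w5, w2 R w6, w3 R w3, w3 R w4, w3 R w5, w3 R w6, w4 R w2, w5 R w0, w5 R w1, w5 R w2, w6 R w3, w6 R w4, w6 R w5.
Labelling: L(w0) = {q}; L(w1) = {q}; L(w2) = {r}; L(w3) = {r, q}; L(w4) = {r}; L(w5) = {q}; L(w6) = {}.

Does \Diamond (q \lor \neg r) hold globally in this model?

Recall that \Diamond ψ holds at a world iff ψ holds at some accessible world.
Let φ = \Diamond (q \lor \neg r). Evaluate φ at each world:
  w0 (successors {w1, w3}): φ is true.
  w1 (successors {w0, w5, w6}): φ is true.
  w2 (successors {w0, w5, w6}): φ is true.
  w3 (successors {w3, w4, w5, w6}): φ is true.
  w4 (successors {w2}): φ is false.
  w5 (successors {w0, w1, w2}): φ is true.
  w6 (successors {w3, w4, w5}): φ is true.
Detail at w4 (counterexample):
  At w4: \Diamond (q \lor \neg r) requires q \lor \neg r at some successor in {w2}.
    At w2: q \lor \neg r is false.
  So \Diamond (q \lor \neg r) is false at w4.

No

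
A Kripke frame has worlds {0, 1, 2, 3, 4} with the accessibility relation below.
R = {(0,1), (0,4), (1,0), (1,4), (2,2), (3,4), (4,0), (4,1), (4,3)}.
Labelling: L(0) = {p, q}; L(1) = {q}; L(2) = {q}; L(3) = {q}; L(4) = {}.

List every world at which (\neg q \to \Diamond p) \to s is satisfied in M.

none

Let φ = (\neg q \to \Diamond p) \to s. Evaluate φ at each world:
  0 (successors {1, 4}): φ is false.
  1 (successors {0, 4}): φ is false.
  2 (successors {2}): φ is false.
  3 (successors {4}): φ is false.
  4 (successors {0, 1, 3}): φ is false.
For instance, at 0:
  At 0: \neg q \to \Diamond p is true, s is false, so (\neg q \to \Diamond p) \to s is false.
    At 0: \neg q is false, \Diamond p is false, so \neg q \to \Diamond p is true.
      At 0: \Diamond p requires p at some successor in {1, 4}.
        At 1: p is false.
        At 4: p is false.
      So \Diamond p is false at 0.
Satisfying worlds: none.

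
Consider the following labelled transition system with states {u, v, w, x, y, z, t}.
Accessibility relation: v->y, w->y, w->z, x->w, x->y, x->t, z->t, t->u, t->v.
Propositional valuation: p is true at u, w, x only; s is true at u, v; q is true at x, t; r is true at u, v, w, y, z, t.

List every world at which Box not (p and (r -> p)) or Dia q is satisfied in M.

u, v, w, x, y, z

Let φ = Box not (p and (r -> p)) or Dia q. Evaluate φ at each world:
  u (successors ∅): φ is true.
  v (successors {y}): φ is true.
  w (successors {y, z}): φ is true.
  x (successors {w, y, t}): φ is true.
  y (successors ∅): φ is true.
  z (successors {t}): φ is true.
  t (successors {u, v}): φ is false.
For instance, at x:
  At x: Box not (p and (r -> p)) is false, Dia q is true, so Box not (p and (r -> p)) or Dia q is true.
    At x: Box not (p and (r -> p)) requires not (p and (r -> p)) at every successor {w, y, t}.
      not (p and (r -> p)) fails at w, so Box not (p and (r -> p)) is false at x.
    At x: Dia q requires q at some successor in {w, y, t}.
      q holds at t, so Dia q is true at x.
Satisfying worlds: {u, v, w, x, y, z}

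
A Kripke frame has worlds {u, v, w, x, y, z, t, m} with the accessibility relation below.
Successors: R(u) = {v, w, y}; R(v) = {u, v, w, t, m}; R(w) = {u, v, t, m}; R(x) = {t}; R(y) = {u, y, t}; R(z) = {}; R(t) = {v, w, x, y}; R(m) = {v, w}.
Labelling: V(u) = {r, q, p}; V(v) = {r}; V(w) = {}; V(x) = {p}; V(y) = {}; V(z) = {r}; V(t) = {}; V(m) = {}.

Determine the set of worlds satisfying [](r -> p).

x, y, z

Let φ = [](r -> p). Evaluate φ at each world:
  u (successors {v, w, y}): φ is false.
  v (successors {u, v, w, t, m}): φ is false.
  w (successors {u, v, t, m}): φ is false.
  x (successors {t}): φ is true.
  y (successors {u, y, t}): φ is true.
  z (successors ∅): φ is true.
  t (successors {v, w, x, y}): φ is false.
  m (successors {v, w}): φ is false.
For instance, at x:
  At x: [](r -> p) requires r -> p at every successor {t}.
    At t: r -> p is true.
  So [](r -> p) is true at x.
Satisfying worlds: {x, y, z}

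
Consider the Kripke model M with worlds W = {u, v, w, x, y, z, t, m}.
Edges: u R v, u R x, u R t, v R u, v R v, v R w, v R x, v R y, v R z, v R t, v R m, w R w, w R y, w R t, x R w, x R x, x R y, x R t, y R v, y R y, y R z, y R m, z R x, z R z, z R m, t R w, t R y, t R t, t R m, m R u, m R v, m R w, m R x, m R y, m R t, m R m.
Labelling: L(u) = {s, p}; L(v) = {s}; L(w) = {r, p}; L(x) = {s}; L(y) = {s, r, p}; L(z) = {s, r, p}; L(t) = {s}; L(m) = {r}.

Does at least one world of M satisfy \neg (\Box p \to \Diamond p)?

Let φ = \neg (\Box p \to \Diamond p). Evaluate φ at each world:
  u (successors {v, x, t}): φ is false.
  v (successors {u, v, w, x, y, z, t, m}): φ is false.
  w (successors {w, y, t}): φ is false.
  x (successors {w, x, y, t}): φ is false.
  y (successors {v, y, z, m}): φ is false.
  z (successors {x, z, m}): φ is false.
  t (successors {w, y, t, m}): φ is false.
  m (successors {u, v, w, x, y, t, m}): φ is false.
For instance, at m:
  At m: \Box p \to \Diamond p is true, so \neg (\Box p \to \Diamond p) is false.
    At m: \Box p is false, \Diamond p is true, so \Box p \to \Diamond p is true.
      At m: \Box p requires p at every successor {u, v, w, x, y, t, m}.
        p fails at v, so \Box p is false at m.
      At m: \Diamond p requires p at some successor in {u, v, w, x, y, t, m}.
        p holds at u, so \Diamond p is true at m.

No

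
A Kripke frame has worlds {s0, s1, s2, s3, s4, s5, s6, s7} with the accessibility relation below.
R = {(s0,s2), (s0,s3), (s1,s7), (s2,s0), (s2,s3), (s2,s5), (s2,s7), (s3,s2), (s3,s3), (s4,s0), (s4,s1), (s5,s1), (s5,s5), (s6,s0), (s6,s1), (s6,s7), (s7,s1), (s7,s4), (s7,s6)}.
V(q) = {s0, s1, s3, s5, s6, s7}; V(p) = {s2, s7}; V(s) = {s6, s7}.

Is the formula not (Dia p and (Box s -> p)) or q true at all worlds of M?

No

Let φ = not (Dia p and (Box s -> p)) or q. Evaluate φ at each world:
  s0 (successors {s2, s3}): φ is true.
  s1 (successors {s7}): φ is true.
  s2 (successors {s0, s3, s5, s7}): φ is false.
  s3 (successors {s2, s3}): φ is true.
  s4 (successors {s0, s1}): φ is true.
  s5 (successors {s1, s5}): φ is true.
  s6 (successors {s0, s1, s7}): φ is true.
  s7 (successors {s1, s4, s6}): φ is true.
Detail at s2 (counterexample):
  At s2: not (Dia p and (Box s -> p)) is false, q is false, so not (Dia p and (Box s -> p)) or q is false.
    At s2: Dia p and (Box s -> p) is true, so not (Dia p and (Box s -> p)) is false.
      At s2: Dia p is true, Box s -> p is true, so Dia p and (Box s -> p) is true.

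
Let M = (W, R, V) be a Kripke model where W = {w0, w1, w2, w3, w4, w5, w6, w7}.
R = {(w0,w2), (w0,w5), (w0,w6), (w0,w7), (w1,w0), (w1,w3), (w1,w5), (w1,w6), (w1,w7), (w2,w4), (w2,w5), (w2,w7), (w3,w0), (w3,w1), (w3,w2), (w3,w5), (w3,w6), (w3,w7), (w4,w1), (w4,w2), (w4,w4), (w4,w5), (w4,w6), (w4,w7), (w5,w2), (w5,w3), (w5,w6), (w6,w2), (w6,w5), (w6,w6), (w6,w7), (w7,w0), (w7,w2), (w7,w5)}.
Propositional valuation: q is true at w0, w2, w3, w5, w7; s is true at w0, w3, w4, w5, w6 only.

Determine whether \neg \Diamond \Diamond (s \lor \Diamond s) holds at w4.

No

At w4: \Diamond \Diamond (s \lor \Diamond s) is true, so \neg \Diamond \Diamond (s \lor \Diamond s) is false.
  At w4: \Diamond \Diamond (s \lor \Diamond s) requires \Diamond (s \lor \Diamond s) at some successor in {w1, w2, w4, w5, w6, w7}.
    \Diamond (s \lor \Diamond s) holds at w1, so \Diamond \Diamond (s \lor \Diamond s) is true at w4.
      At w1: \Diamond (s \lor \Diamond s) requires s \lor \Diamond s at some successor in {w0, w3, w5, w6, w7}.
        s \lor \Diamond s holds at w0, so \Diamond (s \lor \Diamond s) is true at w1.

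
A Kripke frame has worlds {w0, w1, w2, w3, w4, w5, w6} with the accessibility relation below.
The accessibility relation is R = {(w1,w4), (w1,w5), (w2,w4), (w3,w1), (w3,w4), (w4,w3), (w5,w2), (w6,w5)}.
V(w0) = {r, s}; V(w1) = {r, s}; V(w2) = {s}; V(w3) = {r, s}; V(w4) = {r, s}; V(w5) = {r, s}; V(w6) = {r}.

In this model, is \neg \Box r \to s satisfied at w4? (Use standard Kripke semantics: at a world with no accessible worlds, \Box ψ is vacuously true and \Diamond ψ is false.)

Yes

Recall that \Box ψ holds at a world iff ψ holds at every accessible world, and \Diamond ψ holds iff ψ holds at some accessible world.
At w4: \neg \Box r is false, s is true, so \neg \Box r \to s is true.
  At w4: \Box r is true, so \neg \Box r is false.
    At w4: \Box r requires r at every successor {w3}.
      At w3: r is true.
    So \Box r is true at w4.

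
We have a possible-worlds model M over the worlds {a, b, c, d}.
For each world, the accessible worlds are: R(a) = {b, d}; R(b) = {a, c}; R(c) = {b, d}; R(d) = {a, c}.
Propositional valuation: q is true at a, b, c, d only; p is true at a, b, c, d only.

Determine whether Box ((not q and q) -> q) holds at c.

Yes

Recall that Box ψ holds at a world iff ψ holds at every accessible world, and Dia ψ holds iff ψ holds at some accessible world.
At c: Box ((not q and q) -> q) requires (not q and q) -> q at every successor {b, d}.
  At b: (not q and q) -> q is true.
  At d: (not q and q) -> q is true.
So Box ((not q and q) -> q) is true at c.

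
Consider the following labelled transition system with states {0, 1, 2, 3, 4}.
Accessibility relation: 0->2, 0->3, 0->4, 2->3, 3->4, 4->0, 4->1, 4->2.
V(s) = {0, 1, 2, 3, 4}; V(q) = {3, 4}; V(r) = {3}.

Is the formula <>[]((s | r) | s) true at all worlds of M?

Let φ = <>[]((s | r) | s). Evaluate φ at each world:
  0 (successors {2, 3, 4}): φ is true.
  1 (successors ∅): φ is false.
  2 (successors {3}): φ is true.
  3 (successors {4}): φ is true.
  4 (successors {0, 1, 2}): φ is true.
Detail at 1 (counterexample):
  At 1: no accessible worlds, so <>[]((s | r) | s) is false.

No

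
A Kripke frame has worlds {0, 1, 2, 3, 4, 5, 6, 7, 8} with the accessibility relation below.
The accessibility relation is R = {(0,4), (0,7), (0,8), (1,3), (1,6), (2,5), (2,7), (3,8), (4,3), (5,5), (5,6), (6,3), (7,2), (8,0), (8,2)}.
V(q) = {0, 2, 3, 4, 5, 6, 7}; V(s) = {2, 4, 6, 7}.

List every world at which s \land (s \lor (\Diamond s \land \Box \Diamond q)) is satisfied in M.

2, 4, 6, 7

Let φ = s \land (s \lor (\Diamond s \land \Box \Diamond q)). Evaluate φ at each world:
  0 (successors {4, 7, 8}): φ is false.
  1 (successors {3, 6}): φ is false.
  2 (successors {5, 7}): φ is true.
  3 (successors {8}): φ is false.
  4 (successors {3}): φ is true.
  5 (successors {5, 6}): φ is false.
  6 (successors {3}): φ is true.
  7 (successors {2}): φ is true.
  8 (successors {0, 2}): φ is false.
For instance, at 0:
  At 0: s is false, s \lor (\Diamond s \land \Box \Diamond q) is true, so s \land (s \lor (\Diamond s \land \Box \Diamond q)) is false.
    At 0: s is false, \Diamond s \land \Box \Diamond q is true, so s \lor (\Diamond s \land \Box \Diamond q) is true.
      At 0: \Diamond s is true, \Box \Diamond q is true, so \Diamond s \land \Box \Diamond q is true.
Satisfying worlds: {2, 4, 6, 7}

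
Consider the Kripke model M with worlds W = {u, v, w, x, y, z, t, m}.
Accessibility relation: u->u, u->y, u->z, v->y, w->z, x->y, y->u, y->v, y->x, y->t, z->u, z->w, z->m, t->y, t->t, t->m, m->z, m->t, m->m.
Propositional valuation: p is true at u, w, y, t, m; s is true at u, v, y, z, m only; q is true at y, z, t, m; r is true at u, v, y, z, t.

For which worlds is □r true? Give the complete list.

u, v, w, x

Recall that □ψ holds at a world iff ψ holds at every accessible world, and ◇ψ holds iff ψ holds at some accessible world.
Let φ = □r. Evaluate φ at each world:
  u (successors {u, y, z}): φ is true.
  v (successors {y}): φ is true.
  w (successors {z}): φ is true.
  x (successors {y}): φ is true.
  y (successors {u, v, x, t}): φ is false.
  z (successors {u, w, m}): φ is false.
  t (successors {y, t, m}): φ is false.
  m (successors {z, t, m}): φ is false.
For instance, at t:
  At t: □r requires r at every successor {y, t, m}.
    r fails at m, so □r is false at t.
Satisfying worlds: {u, v, w, x}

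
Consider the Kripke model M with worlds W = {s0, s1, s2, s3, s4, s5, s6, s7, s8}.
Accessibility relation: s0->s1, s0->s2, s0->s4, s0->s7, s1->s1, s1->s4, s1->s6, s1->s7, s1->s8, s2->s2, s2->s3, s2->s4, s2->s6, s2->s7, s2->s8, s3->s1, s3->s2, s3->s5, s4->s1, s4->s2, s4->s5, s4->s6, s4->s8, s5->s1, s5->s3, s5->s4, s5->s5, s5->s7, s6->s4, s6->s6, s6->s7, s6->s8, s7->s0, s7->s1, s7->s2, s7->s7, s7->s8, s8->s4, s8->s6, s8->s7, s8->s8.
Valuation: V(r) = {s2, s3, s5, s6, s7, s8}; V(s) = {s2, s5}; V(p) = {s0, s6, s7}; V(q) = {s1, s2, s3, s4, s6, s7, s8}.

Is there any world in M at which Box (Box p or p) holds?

No

Let φ = Box (Box p or p). Evaluate φ at each world:
  s0 (successors {s1, s2, s4, s7}): φ is false.
  s1 (successors {s1, s4, s6, s7, s8}): φ is false.
  s2 (successors {s2, s3, s4, s6, s7, s8}): φ is false.
  s3 (successors {s1, s2, s5}): φ is false.
  s4 (successors {s1, s2, s5, s6, s8}): φ is false.
  s5 (successors {s1, s3, s4, s5, s7}): φ is false.
  s6 (successors {s4, s6, s7, s8}): φ is false.
  s7 (successors {s0, s1, s2, s7, s8}): φ is false.
  s8 (successors {s4, s6, s7, s8}): φ is false.
For instance, at s5:
  At s5: Box (Box p or p) requires Box p or p at every successor {s1, s3, s4, s5, s7}.
    Box p or p fails at s1, so Box (Box p or p) is false at s5.
      At s1: Box p is false, p is false, so Box p or p is false.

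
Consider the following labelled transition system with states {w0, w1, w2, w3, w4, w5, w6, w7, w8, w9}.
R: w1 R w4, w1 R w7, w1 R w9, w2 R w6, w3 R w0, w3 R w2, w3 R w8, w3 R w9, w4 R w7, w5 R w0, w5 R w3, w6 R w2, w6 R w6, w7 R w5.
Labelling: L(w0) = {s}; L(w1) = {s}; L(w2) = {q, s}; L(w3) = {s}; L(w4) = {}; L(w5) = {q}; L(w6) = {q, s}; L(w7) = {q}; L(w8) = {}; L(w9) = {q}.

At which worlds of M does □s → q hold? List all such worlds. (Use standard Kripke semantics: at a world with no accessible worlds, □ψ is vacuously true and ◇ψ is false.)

w1, w2, w3, w4, w5, w6, w7, w9

Recall that □ψ holds at a world iff ψ holds at every accessible world, and ◇ψ holds iff ψ holds at some accessible world.
Let φ = □s → q. Evaluate φ at each world:
  w0 (successors ∅): φ is false.
  w1 (successors {w4, w7, w9}): φ is true.
  w2 (successors {w6}): φ is true.
  w3 (successors {w0, w2, w8, w9}): φ is true.
  w4 (successors {w7}): φ is true.
  w5 (successors {w0, w3}): φ is true.
  w6 (successors {w2, w6}): φ is true.
  w7 (successors {w5}): φ is true.
  w8 (successors ∅): φ is false.
  w9 (successors ∅): φ is true.
For instance, at w5:
  At w5: □s is true, q is true, so □s → q is true.
    At w5: □s requires s at every successor {w0, w3}.
      At w0: s is true.
      At w3: s is true.
    So □s is true at w5.
Satisfying worlds: {w1, w2, w3, w4, w5, w6, w7, w9}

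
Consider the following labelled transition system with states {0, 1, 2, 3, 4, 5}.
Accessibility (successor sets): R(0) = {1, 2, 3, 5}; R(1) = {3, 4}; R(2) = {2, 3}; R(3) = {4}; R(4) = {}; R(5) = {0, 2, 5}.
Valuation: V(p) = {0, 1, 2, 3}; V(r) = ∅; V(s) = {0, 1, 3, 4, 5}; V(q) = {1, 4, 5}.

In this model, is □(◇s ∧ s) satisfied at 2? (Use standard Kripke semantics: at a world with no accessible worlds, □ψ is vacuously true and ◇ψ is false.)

At 2: □(◇s ∧ s) requires ◇s ∧ s at every successor {2, 3}.
  ◇s ∧ s fails at 2, so □(◇s ∧ s) is false at 2.
    At 2: ◇s is true, s is false, so ◇s ∧ s is false.
      At 2: ◇s requires s at some successor in {2, 3}.
        s holds at 3, so ◇s is true at 2.

No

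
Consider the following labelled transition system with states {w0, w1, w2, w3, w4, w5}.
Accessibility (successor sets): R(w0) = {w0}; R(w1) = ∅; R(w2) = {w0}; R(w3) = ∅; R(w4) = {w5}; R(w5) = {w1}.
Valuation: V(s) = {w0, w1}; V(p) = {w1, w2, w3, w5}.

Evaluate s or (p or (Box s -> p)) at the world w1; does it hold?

At w1: s is true, p or (Box s -> p) is true, so s or (p or (Box s -> p)) is true.
  At w1: p is true, Box s -> p is true, so p or (Box s -> p) is true.
    At w1: Box s is true, p is true, so Box s -> p is true.
      At w1: no accessible worlds, so Box s holds vacuously.

Yes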